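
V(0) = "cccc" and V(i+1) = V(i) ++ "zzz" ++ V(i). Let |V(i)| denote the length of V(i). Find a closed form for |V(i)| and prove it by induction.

Claim: |V(i)| = 7·2^i − 3.

Base case: |V(0)| = 4, and 7·2^0 − 3 = 4.
Assume |V(j)| = 7·2^j − 3.
Then |V(j+1)| = |V(j)| + 3 + |V(j)| = 2|V(j)| + 3 = 2(7·2^j − 3) + 3 = 7·2^{j+1} − 6 + 3 = 7·2^{j+1} − 3.
This completes the inductive step, so |V(i)| = 7·2^i − 3 for all i ≥ 0.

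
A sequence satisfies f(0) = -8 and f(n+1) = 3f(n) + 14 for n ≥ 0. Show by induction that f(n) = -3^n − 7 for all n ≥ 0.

Base case: f(0) = -8, and -3^0 − 7 = -1 − 7 = -8.
Assume f(j) = -3^j − 7 for some j ≥ 0.
Then f(j+1) = 3f(j) + 14 = 3·(-3^j − 7) + 14 = -3^{j+1} − 21 + 14 = -3^{j+1} − 7.
So the formula holds for j+1, and by induction f(n) = -3^n − 7 for all n ≥ 0.

f(n) = -3^n − 7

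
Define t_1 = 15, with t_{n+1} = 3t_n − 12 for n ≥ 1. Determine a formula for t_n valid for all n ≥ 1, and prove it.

Claim: t_n = 3^{n+1} + 6.

Base case: t_1 = 15, and 3^{1+1} + 6 = 9 + 6 = 15.
Assume t_j = 3^{j+1} + 6 for some j ≥ 1.
Then t_{j+1} = 3t_j − 12 = 3·(3^{j+1} + 6) − 12 = 3^{j+2} + 18 − 12 = 3^{j+2} + 6.
This completes the inductive step, so t_n = 3^{n+1} + 6 for all n ≥ 1.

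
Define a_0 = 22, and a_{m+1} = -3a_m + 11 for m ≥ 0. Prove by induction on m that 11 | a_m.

Base case: a_0 = 22 = 11·2, so 11 | a_0.
Assume 11 | a_j, so a_j = 11t for some integer t.
Then a_{j+1} = -3a_j + 11 = -3·(11t) + 11 = 11(-3t + 1), so 11 | a_{j+1}.
This completes the inductive step, so 11 | a_m for all m ≥ 0.

11 | a_m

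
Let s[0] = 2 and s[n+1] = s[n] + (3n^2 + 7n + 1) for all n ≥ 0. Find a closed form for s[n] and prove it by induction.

Claim: s[n] = n^3 + 2n^2 − 2n + 2.

Base case: s[0] = 2, and 0^3 + 2·0^2 − 2·0 + 2 = 2.
Assume s[j] = j^3 + 2j^2 − 2j + 2.
Then s[j+1] = s[j] + (3j^2 + 7j + 1) = (j^3 + 2j^2 − 2j + 2) + (3j^2 + 7j + 1) = j^3 + 5j^2 + 5j + 3,
and (j+1)^3 + 2·(j+1)^2 − 2·(j+1) + 2 = j^3 + 5j^2 + 5j + 3.
By induction, s[n] = n^3 + 2n^2 − 2n + 2 for all n ≥ 0.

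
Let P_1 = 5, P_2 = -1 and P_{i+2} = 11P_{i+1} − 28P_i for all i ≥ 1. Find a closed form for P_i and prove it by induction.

Claim: P_i = 3·4^i − 7^i.

Base cases: P_1 = 5 and 3·4^1 − 7^1 = 5; P_2 = -1 and 3·4^2 − 7^2 = -1.
Assume P_t = 3·4^t − 7^t for all 1 ≤ t ≤ j, where j ≥ 2.
Then P_{j+1} = 11P_j − 28P_{j−1} = 11·(3·4^j − 7^j) − 28·(3·4^{j−1} − 7^{j−1}) = 3·(11·4 − 28)4^{j−1} − (11·7 − 28)7^{j−1} = 48·4^{j−1} − 49·7^{j−1} = 3·4^{j+1} − 7^{j+1}.
Hence P_i = 3·4^i − 7^i for every i ≥ 1, by strong induction.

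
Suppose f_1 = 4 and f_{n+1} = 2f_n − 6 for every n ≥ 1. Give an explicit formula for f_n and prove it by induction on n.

Claim: f_n = -2^n + 6.

Base case: f_1 = 4, and -2^1 + 6 = -2 + 6 = 4.
Assume f_m = -2^m + 6 for some m ≥ 1.
Then f_{m+1} = 2f_m − 6 = 2·(-2^m + 6) − 6 = -2^{m+1} + 12 − 6 = -2^{m+1} + 6.
By induction, f_n = -2^n + 6 for all n ≥ 1.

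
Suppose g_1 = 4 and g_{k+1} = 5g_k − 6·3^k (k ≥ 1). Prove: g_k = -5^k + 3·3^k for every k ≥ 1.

Base case: g_1 = 4, and -5^1 + 3·3^1 = -5 + 9 = 4.
Assume g_r = -5^r + 3·3^r for some r ≥ 1.
Then g_{r+1} = 5g_r − 6·3^r = 5·(-5^r + 3·3^r) − 6·3^r = -5^{r+1} + 15·3^r − 6·3^r = -5^{r+1} + 9·3^r = -5^{r+1} + 3·3^{r+1}.
By induction, g_k = -5^k + 3·3^k for all k ≥ 1.

g_k = -5^k + 3·3^k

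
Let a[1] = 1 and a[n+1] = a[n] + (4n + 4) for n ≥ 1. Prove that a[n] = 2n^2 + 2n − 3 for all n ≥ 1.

Base case: a[1] = 1, and 2·1^2 + 2·1 − 3 = 1.
Assume a[r] = 2r^2 + 2r − 3.
Then a[r+1] = a[r] + (4r + 4) = (2r^2 + 2r − 3) + (4r + 4) = 2r^2 + 6r + 1,
and 2·(r+1)^2 + 2·(r+1) − 3 = 2r^2 + 6r + 1.
By induction, a[n] = 2n^2 + 2n − 3 for all n ≥ 1.

a[n] = 2n^2 + 2n − 3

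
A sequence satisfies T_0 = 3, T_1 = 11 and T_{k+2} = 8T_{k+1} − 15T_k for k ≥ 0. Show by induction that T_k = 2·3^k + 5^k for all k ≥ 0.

Base cases: T_0 = 3 and 2·3^0 + 5^0 = 3; T_1 = 11 and 2·3^1 + 5^1 = 11.
Assume T_j = 2·3^j + 5^j for all 0 ≤ j ≤ m, where m ≥ 1.
Then T_{m+1} = 8T_m − 15T_{m−1} = 8·(2·3^m + 5^m) − 15·(2·3^{m−1} + 5^{m−1}) = 2·(8·3 − 15)3^{m−1} + (8·5 − 15)5^{m−1} = 18·3^{m−1} + 25·5^{m−1} = 2·3^{m+1} + 5^{m+1}.
This completes the inductive step, so T_k = 2·3^k + 5^k for all k ≥ 0.

T_k = 2·3^k + 5^k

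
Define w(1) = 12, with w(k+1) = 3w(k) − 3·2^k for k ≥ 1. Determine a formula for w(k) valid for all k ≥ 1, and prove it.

Claim: w(k) = 2·3^k + 3·2^k.

Base case: w(1) = 12, and 2·3^1 + 3·2^1 = 6 + 6 = 12.
Assume w(r) = 2·3^r + 3·2^r for some r ≥ 1.
Then w(r+1) = 3w(r) − 3·2^r = 3·(2·3^r + 3·2^r) − 3·2^r = 2·3^{r+1} + 9·2^r − 3·2^r = 2·3^{r+1} + 6·2^r = 2·3^{r+1} + 3·2^{r+1}.
So the formula holds for r+1, and by induction w(k) = 2·3^k + 3·2^k for all k ≥ 1.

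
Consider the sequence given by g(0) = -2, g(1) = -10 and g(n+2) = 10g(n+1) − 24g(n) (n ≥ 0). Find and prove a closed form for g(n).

Claim: g(n) = -4^n − 6^n.

Base cases: g(0) = -2 and -4^0 − 6^0 = -2; g(1) = -10 and -4^1 − 6^1 = -10.
Assume g(j) = -4^j − 6^j for all 0 ≤ j ≤ k, where k ≥ 1.
Then g(k+1) = 10g(k) − 24g(k−1) = 10·(-4^k − 6^k) − 24·(-4^{k−1} − 6^{k−1}) = -(10·4 − 24)4^{k−1} − (10·6 − 24)6^{k−1} = -16·4^{k−1} − 36·6^{k−1} = -4^{k+1} − 6^{k+1}.
So the formula holds for k+1, and by strong induction g(n) = -4^n − 6^n for all n ≥ 0.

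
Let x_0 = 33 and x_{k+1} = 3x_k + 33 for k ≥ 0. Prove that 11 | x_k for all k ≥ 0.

Base case: x_0 = 33 = 11·3, so 11 | x_0.
Assume 11 | x_r, so x_r = 11t for some integer t.
Then x_{r+1} = 3x_r + 33 = 3·(11t) + 33 = 11(3t + 3), so 11 | x_{r+1}.
Hence 11 | x_k for every k ≥ 0, by induction.

11 | x_k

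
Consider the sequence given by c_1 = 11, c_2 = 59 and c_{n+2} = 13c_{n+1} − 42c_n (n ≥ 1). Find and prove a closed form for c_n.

Claim: c_n = 3·6^n − 7^n.

Base cases: c_1 = 11 and 3·6^1 − 7^1 = 11; c_2 = 59 and 3·6^2 − 7^2 = 59.
Assume c_j = 3·6^j − 7^j for all 1 ≤ j ≤ k, where k ≥ 2.
Then c_{k+1} = 13c_k − 42c_{k−1} = 13·(3·6^k − 7^k) − 42·(3·6^{k−1} − 7^{k−1}) = 3·(13·6 − 42)6^{k−1} − (13·7 − 42)7^{k−1} = 108·6^{k−1} − 49·7^{k−1} = 3·6^{k+1} − 7^{k+1}.
By strong induction, c_n = 3·6^n − 7^n for all n ≥ 1.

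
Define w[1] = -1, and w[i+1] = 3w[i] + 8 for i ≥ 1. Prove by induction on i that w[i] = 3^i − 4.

Base case: w[1] = -1, and 3^1 − 4 = 3 − 4 = -1.
Assume w[m] = 3^m − 4 for some m ≥ 1.
Then w[m+1] = 3w[m] + 8 = 3·(3^m − 4) + 8 = 3^{m+1} − 12 + 8 = 3^{m+1} − 4.
This completes the inductive step, so w[i] = 3^i − 4 for all i ≥ 1.

w[i] = 3^i − 4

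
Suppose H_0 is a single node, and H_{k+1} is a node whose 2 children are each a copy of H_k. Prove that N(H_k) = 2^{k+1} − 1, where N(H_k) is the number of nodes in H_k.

Base case: N(H_0) = 1, and 2^{0+1} − 1 = 1.
Assume N(H_m) = 2^{m+1} − 1.
Then N(H_{m+1}) = 1 + 2N(H_m) = 1 + 2(2^{m+1} − 1) = 2^{m+2} − 2 + 1 = 2^{m+2} − 1.
So the formula holds for m+1, and by induction N(H_k) = 2^{k+1} − 1 for all k ≥ 0.

N(H_k) = 2^{k+1} − 1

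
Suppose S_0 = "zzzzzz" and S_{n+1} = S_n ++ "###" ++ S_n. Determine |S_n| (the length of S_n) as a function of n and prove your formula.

Claim: |S_n| = 9·2^n − 3.

Base case: |S_0| = 6, and 9·2^0 − 3 = 6.
Assume |S_j| = 9·2^j − 3.
Then |S_{j+1}| = |S_j| + 3 + |S_j| = 2|S_j| + 3 = 2(9·2^j − 3) + 3 = 9·2^{j+1} − 6 + 3 = 9·2^{j+1} − 3.
So the formula holds for j+1, and by induction |S_n| = 9·2^n − 3 for all n ≥ 0.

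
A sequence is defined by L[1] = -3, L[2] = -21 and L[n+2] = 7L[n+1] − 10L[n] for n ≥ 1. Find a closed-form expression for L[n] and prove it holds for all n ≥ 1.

Claim: L[n] = 2^n − 5^n.

Base cases: L[1] = -3 and 2^1 − 5^1 = -3; L[2] = -21 and 2^2 − 5^2 = -21.
Assume L[i] = 2^i − 5^i for all 1 ≤ i ≤ j, where j ≥ 2.
Then L[j+1] = 7L[j] − 10L[j−1] = 7·(2^j − 5^j) − 10·(2^{j−1} − 5^{j−1}) = (7·2 − 10)2^{j−1} − (7·5 − 10)5^{j−1} = 4·2^{j−1} − 25·5^{j−1} = 2^{j+1} − 5^{j+1}.
This completes the inductive step, so L[n] = 2^n − 5^n for all n ≥ 1.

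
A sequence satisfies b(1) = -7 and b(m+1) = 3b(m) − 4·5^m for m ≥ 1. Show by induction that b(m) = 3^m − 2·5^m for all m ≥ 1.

Base case: b(1) = -7, and 3^1 − 2·5^1 = 3 − 10 = -7.
Assume b(j) = 3^j − 2·5^j for some j ≥ 1.
Then b(j+1) = 3b(j) − 4·5^j = 3·(3^j − 2·5^j) − 4·5^j = 3^{j+1} − 6·5^j − 4·5^j = 3^{j+1} − 10·5^j = 3^{j+1} − 2·5^{j+1}.
So the formula holds for j+1, and by induction b(m) = 3^m − 2·5^m for all m ≥ 1.

b(m) = 3^m − 2·5^m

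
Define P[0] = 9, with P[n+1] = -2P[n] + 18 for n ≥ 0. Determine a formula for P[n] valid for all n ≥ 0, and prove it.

Claim: P[n] = 3·(-2)^n + 6.

Base case: P[0] = 9, and 3·(-2)^0 + 6 = 3 + 6 = 9.
Assume P[m] = 3·(-2)^m + 6 for some m ≥ 0.
Then P[m+1] = -2P[m] + 18 = -2·(3·(-2)^m + 6) + 18 = -6·(-2)^m − 12 + 18 = 3·(-2)^{m+1} + 6.
By induction, P[n] = 3·(-2)^n + 6 for all n ≥ 0.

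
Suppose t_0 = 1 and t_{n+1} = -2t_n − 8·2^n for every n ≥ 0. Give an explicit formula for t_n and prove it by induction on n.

Claim: t_n = 3·(-2)^n − 2·2^n.

Base case: t_0 = 1, and 3·(-2)^0 − 2·2^0 = 3 − 2 = 1.
Assume t_j = 3·(-2)^j − 2·2^j for some j ≥ 0.
Then t_{j+1} = -2t_j − 8·2^j = -2·(3·(-2)^j − 2·2^j) − 8·2^j = 3·(-2)^{j+1} + 4·2^j − 8·2^j = 3·(-2)^{j+1} − 4·2^j = 3·(-2)^{j+1} − 2·2^{j+1}.
Hence t_n = 3·(-2)^n − 2·2^n for every n ≥ 0, by induction.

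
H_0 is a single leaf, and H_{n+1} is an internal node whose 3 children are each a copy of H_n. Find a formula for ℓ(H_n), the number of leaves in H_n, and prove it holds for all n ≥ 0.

Claim: ℓ(H_n) = 3^n.

Base case: ℓ(H_0) = 1, and 3^0 = 1.
Assume ℓ(H_r) = 3^r.
Then ℓ(H_{r+1}) = 3·ℓ(H_r) = 3·3^r = 3^{r+1}.
Hence ℓ(H_n) = 3^n for every n ≥ 0, by induction.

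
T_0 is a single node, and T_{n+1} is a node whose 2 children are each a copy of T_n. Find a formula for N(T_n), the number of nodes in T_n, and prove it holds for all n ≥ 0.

Claim: N(T_n) = 2^{n+1} − 1.

Base case: N(T_0) = 1, and 2^{0+1} − 1 = 1.
Assume N(T_k) = 2^{k+1} − 1.
Then N(T_{k+1}) = 1 + 2N(T_k) = 1 + 2(2^{k+1} − 1) = 2^{k+2} − 2 + 1 = 2^{k+2} − 1.
This completes the inductive step, so N(T_n) = 2^{n+1} − 1 for all n ≥ 0.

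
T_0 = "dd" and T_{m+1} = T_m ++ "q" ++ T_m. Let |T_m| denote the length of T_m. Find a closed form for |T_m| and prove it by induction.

Claim: |T_m| = 3·2^m − 1.

Base case: |T_0| = 2, and 3·2^0 − 1 = 2.
Assume |T_k| = 3·2^k − 1.
Then |T_{k+1}| = |T_k| + 1 + |T_k| = 2|T_k| + 1 = 2(3·2^k − 1) + 1 = 3·2^{k+1} − 2 + 1 = 3·2^{k+1} − 1.
By induction, |T_m| = 3·2^m − 1 for all m ≥ 0.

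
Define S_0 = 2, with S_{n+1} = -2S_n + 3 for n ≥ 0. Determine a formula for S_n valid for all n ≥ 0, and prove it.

Claim: S_n = (-2)^n + 1.

Base case: S_0 = 2, and (-2)^0 + 1 = 1 + 1 = 2.
Assume S_k = (-2)^k + 1 for some k ≥ 0.
Then S_{k+1} = -2S_k + 3 = -2·((-2)^k + 1) + 3 = -2·(-2)^k − 2 + 3 = (-2)^{k+1} + 1.
Hence S_n = (-2)^n + 1 for every n ≥ 0, by induction.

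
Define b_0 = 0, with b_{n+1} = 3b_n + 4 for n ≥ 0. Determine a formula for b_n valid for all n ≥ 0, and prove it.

Claim: b_n = 2·3^n − 2.

Base case: b_0 = 0, and 2·3^0 − 2 = 2 − 2 = 0.
Assume b_r = 2·3^r − 2 for some r ≥ 0.
Then b_{r+1} = 3b_r + 4 = 3·(2·3^r − 2) + 4 = 6·3^r − 6 + 4 = 2·3^{r+1} − 2.
Hence b_n = 2·3^n − 2 for every n ≥ 0, by induction.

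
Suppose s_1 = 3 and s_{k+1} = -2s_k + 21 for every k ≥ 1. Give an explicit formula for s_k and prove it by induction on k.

Claim: s_k = 2·(-2)^k + 7.

Base case: s_1 = 3, and 2·(-2)^1 + 7 = -4 + 7 = 3.
Assume s_m = 2·(-2)^m + 7 for some m ≥ 1.
Then s_{m+1} = -2s_m + 21 = -2·(2·(-2)^m + 7) + 21 = -4·(-2)^m − 14 + 21 = 2·(-2)^{m+1} + 7.
So the formula holds for m+1, and by induction s_k = 2·(-2)^k + 7 for all k ≥ 1.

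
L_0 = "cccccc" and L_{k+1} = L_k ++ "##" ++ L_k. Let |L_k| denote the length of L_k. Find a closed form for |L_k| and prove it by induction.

Claim: |L_k| = 2^{k+3} − 2.

Base case: |L_0| = 6, and 2^{0+3} − 2 = 6.
Assume |L_j| = 2^{j+3} − 2.
Then |L_{j+1}| = |L_j| + 2 + |L_j| = 2|L_j| + 2 = 2(2^{j+3} − 2) + 2 = 2^{j+1+3} − 4 + 2 = 2^{j+1+3} − 2.
By induction, |L_k| = 2^{k+3} − 2 for all k ≥ 0.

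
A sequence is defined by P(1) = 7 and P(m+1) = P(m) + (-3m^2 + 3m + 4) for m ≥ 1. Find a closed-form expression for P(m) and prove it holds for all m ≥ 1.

Claim: P(m) = -m^3 + 3m^2 + 2m + 3.

Base case: P(1) = 7, and -1^3 + 3·1^2 + 2·1 + 3 = 7.
Assume P(r) = -r^3 + 3r^2 + 2r + 3.
Then P(r+1) = P(r) + (-3r^2 + 3r + 4) = (-r^3 + 3r^2 + 2r + 3) + (-3r^2 + 3r + 4) = -r^3 + 5r + 7,
and -(r+1)^3 + 3·(r+1)^2 + 2·(r+1) + 3 = -r^3 + 5r + 7.
Hence P(m) = -m^3 + 3m^2 + 2m + 3 for every m ≥ 1, by induction.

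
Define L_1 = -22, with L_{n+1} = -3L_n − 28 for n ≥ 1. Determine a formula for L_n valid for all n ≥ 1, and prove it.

Claim: L_n = 5·(-3)^n − 7.

Base case: L_1 = -22, and 5·(-3)^1 − 7 = -15 − 7 = -22.
Assume L_m = 5·(-3)^m − 7 for some m ≥ 1.
Then L_{m+1} = -3L_m − 28 = -3·(5·(-3)^m − 7) − 28 = -15·(-3)^m + 21 − 28 = 5·(-3)^{m+1} − 7.
This completes the inductive step, so L_n = 5·(-3)^n − 7 for all n ≥ 1.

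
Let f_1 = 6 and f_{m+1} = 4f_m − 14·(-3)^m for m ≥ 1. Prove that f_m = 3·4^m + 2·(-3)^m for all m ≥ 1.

Base case: f_1 = 6, and 3·4^1 + 2·(-3)^1 = 12 − 6 = 6.
Assume f_k = 3·4^k + 2·(-3)^k for some k ≥ 1.
Then f_{k+1} = 4f_k − 14·(-3)^k = 4·(3·4^k + 2·(-3)^k) − 14·(-3)^k = 3·4^{k+1} + 8·(-3)^k − 14·(-3)^k = 3·4^{k+1} − 6·(-3)^k = 3·4^{k+1} + 2·(-3)^{k+1}.
By induction, f_m = 3·4^m + 2·(-3)^m for all m ≥ 1.

f_m = 3·4^m + 2·(-3)^m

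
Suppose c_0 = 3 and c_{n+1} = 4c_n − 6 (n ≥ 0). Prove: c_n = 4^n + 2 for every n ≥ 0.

Base case: c_0 = 3, and 4^0 + 2 = 1 + 2 = 3.
Assume c_m = 4^m + 2 for some m ≥ 0.
Then c_{m+1} = 4c_m − 6 = 4·(4^m + 2) − 6 = 4^{m+1} + 8 − 6 = 4^{m+1} + 2.
Hence c_n = 4^n + 2 for every n ≥ 0, by induction.

c_n = 4^n + 2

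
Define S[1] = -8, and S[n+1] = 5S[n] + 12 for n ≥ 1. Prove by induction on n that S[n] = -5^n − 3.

Base case: S[1] = -8, and -5^1 − 3 = -5 − 3 = -8.
Assume S[m] = -5^m − 3 for some m ≥ 1.
Then S[m+1] = 5S[m] + 12 = 5·(-5^m − 3) + 12 = -5^{m+1} − 15 + 12 = -5^{m+1} − 3.
By induction, S[n] = -5^n − 3 for all n ≥ 1.

S[n] = -5^n − 3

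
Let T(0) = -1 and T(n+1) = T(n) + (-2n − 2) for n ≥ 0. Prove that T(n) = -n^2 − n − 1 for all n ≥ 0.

Base case: T(0) = -1, and -0^2 − 0 − 1 = -1.
Assume T(k) = -k^2 − k − 1.
Then T(k+1) = T(k) + (-2k − 2) = (-k^2 − k − 1) + (-2k − 2) = -k^2 − 3k − 3,
and -(k+1)^2 − (k+1) − 1 = -k^2 − 3k − 3.
By induction, T(n) = -n^2 − n − 1 for all n ≥ 0.

T(n) = -n^2 − n − 1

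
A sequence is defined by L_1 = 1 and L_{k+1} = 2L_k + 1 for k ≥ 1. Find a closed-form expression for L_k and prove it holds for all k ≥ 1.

Claim: L_k = 2^k − 1.

Base case: L_1 = 1, and 2^1 − 1 = 2 − 1 = 1.
Assume L_m = 2^m − 1 for some m ≥ 1.
Then L_{m+1} = 2L_m + 1 = 2·(2^m − 1) + 1 = 2^{m+1} − 2 + 1 = 2^{m+1} − 1.
By induction, L_k = 2^k − 1 for all k ≥ 1.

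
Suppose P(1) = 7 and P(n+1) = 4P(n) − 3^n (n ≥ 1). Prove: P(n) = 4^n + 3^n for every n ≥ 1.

Base case: P(1) = 7, and 4^1 + 3^1 = 4 + 3 = 7.
Assume P(k) = 4^k + 3^k for some k ≥ 1.
Then P(k+1) = 4P(k) − 3^k = 4·(4^k + 3^k) − 3^k = 4^{k+1} + 4·3^k − 3^k = 4^{k+1} + 3·3^k = 4^{k+1} + 3^{k+1}.
By induction, P(n) = 4^n + 3^n for all n ≥ 1.

P(n) = 4^n + 3^n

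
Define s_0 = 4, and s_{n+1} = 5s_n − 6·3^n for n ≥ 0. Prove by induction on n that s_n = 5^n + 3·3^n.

Base case: s_0 = 4, and 5^0 + 3·3^0 = 1 + 3 = 4.
Assume s_m = 5^m + 3·3^m for some m ≥ 0.
Then s_{m+1} = 5s_m − 6·3^m = 5·(5^m + 3·3^m) − 6·3^m = 5^{m+1} + 15·3^m − 6·3^m = 5^{m+1} + 9·3^m = 5^{m+1} + 3·3^{m+1}.
So the formula holds for m+1, and by induction s_n = 5^n + 3·3^n for all n ≥ 0.

s_n = 5^n + 3·3^n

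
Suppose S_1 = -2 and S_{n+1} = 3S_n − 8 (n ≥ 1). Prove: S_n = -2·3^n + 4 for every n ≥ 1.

Base case: S_1 = -2, and -2·3^1 + 4 = -6 + 4 = -2.
Assume S_m = -2·3^m + 4 for some m ≥ 1.
Then S_{m+1} = 3S_m − 8 = 3·(-2·3^m + 4) − 8 = -6·3^m + 12 − 8 = -2·3^{m+1} + 4.
So the formula holds for m+1, and by induction S_n = -2·3^n + 4 for all n ≥ 1.

S_n = -2·3^n + 4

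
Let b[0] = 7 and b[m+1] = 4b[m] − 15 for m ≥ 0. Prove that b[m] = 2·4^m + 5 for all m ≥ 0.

Base case: b[0] = 7, and 2·4^0 + 5 = 2 + 5 = 7.
Assume b[j] = 2·4^j + 5 for some j ≥ 0.
Then b[j+1] = 4b[j] − 15 = 4·(2·4^j + 5) − 15 = 8·4^j + 20 − 15 = 2·4^{j+1} + 5.
By induction, b[m] = 2·4^m + 5 for all m ≥ 0.

b[m] = 2·4^m + 5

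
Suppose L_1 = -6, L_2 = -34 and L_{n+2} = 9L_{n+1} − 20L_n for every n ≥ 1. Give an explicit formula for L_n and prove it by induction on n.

Claim: L_n = 4^n − 2·5^n.

Base cases: L_1 = -6 and 4^1 − 2·5^1 = -6; L_2 = -34 and 4^2 − 2·5^2 = -34.
Assume L_j = 4^j − 2·5^j for all 1 ≤ j ≤ r, where r ≥ 2.
Then L_{r+1} = 9L_r − 20L_{r−1} = 9·(4^r − 2·5^r) − 20·(4^{r−1} − 2·5^{r−1}) = (9·4 − 20)4^{r−1} − 2·(9·5 − 20)5^{r−1} = 16·4^{r−1} − 50·5^{r−1} = 4^{r+1} − 2·5^{r+1}.
By strong induction, L_n = 4^n − 2·5^n for all n ≥ 1.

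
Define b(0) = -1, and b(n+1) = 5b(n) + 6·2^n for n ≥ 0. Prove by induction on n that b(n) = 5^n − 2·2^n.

Base case: b(0) = -1, and 5^0 − 2·2^0 = 1 − 2 = -1.
Assume b(m) = 5^m − 2·2^m for some m ≥ 0.
Then b(m+1) = 5b(m) + 6·2^m = 5·(5^m − 2·2^m) + 6·2^m = 5^{m+1} − 10·2^m + 6·2^m = 5^{m+1} − 4·2^m = 5^{m+1} − 2·2^{m+1}.
By induction, b(n) = 5^n − 2·2^n for all n ≥ 0.

b(n) = 5^n − 2·2^n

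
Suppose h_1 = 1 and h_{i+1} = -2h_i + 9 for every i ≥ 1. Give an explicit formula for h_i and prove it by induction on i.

Claim: h_i = (-2)^i + 3.

Base case: h_1 = 1, and (-2)^1 + 3 = -2 + 3 = 1.
Assume h_m = (-2)^m + 3 for some m ≥ 1.
Then h_{m+1} = -2h_m + 9 = -2·((-2)^m + 3) + 9 = -2·(-2)^m − 6 + 9 = (-2)^{m+1} + 3.
This completes the inductive step, so h_i = (-2)^i + 3 for all i ≥ 1.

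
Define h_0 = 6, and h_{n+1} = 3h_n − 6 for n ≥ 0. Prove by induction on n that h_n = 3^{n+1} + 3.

Base case: h_0 = 6, and 3^{0+1} + 3 = 3 + 3 = 6.
Assume h_m = 3^{m+1} + 3 for some m ≥ 0.
Then h_{m+1} = 3h_m − 6 = 3·(3^{m+1} + 3) − 6 = 3^{m+2} + 9 − 6 = 3^{m+2} + 3.
By induction, h_n = 3^{n+1} + 3 for all n ≥ 0.

h_n = 3^{n+1} + 3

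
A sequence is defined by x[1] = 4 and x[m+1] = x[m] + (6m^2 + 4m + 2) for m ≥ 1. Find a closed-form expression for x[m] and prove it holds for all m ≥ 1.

Claim: x[m] = 2m^3 − m^2 + m + 2.

Base case: x[1] = 4, and 2·1^3 − 1^2 + 1 + 2 = 4.
Assume x[k] = 2k^3 − k^2 + k + 2.
Then x[k+1] = x[k] + (6k^2 + 4k + 2) = (2k^3 − k^2 + k + 2) + (6k^2 + 4k + 2) = 2k^3 + 5k^2 + 5k + 4,
and 2·(k+1)^3 − (k+1)^2 + (k+1) + 2 = 2k^3 + 5k^2 + 5k + 4.
This completes the inductive step, so x[m] = 2m^3 − m^2 + m + 2 for all m ≥ 1.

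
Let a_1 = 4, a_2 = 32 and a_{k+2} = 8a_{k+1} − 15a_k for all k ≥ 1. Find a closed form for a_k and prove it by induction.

Claim: a_k = 2·5^k − 2·3^k.

Base cases: a_1 = 4 and 2·5^1 − 2·3^1 = 4; a_2 = 32 and 2·5^2 − 2·3^2 = 32.
Assume a_j = 2·5^j − 2·3^j for all 1 ≤ j ≤ r, where r ≥ 2.
Then a_{r+1} = 8a_r − 15a_{r−1} = 8·(2·5^r − 2·3^r) − 15·(2·5^{r−1} − 2·3^{r−1}) = 2·(8·5 − 15)5^{r−1} − 2·(8·3 − 15)3^{r−1} = 50·5^{r−1} − 18·3^{r−1} = 2·5^{r+1} − 2·3^{r+1}.
By strong induction, a_k = 2·5^k − 2·3^k for all k ≥ 1.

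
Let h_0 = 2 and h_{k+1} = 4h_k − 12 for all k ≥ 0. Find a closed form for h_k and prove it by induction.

Claim: h_k = -2·4^k + 4.

Base case: h_0 = 2, and -2·4^0 + 4 = -2 + 4 = 2.
Assume h_j = -2·4^j + 4 for some j ≥ 0.
Then h_{j+1} = 4h_j − 12 = 4·(-2·4^j + 4) − 12 = -8·4^j + 16 − 12 = -2·4^{j+1} + 4.
So the formula holds for j+1, and by induction h_k = -2·4^k + 4 for all k ≥ 0.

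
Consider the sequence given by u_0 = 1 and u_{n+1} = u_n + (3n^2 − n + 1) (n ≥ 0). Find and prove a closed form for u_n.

Claim: u_n = n^3 − 2n^2 + 2n + 1.

Base case: u_0 = 1, and 0^3 − 2·0^2 + 2·0 + 1 = 1.
Assume u_j = j^3 − 2j^2 + 2j + 1.
Then u_{j+1} = u_j + (3j^2 − j + 1) = (j^3 − 2j^2 + 2j + 1) + (3j^2 − j + 1) = j^3 + j^2 + j + 2,
and (j+1)^3 − 2·(j+1)^2 + 2·(j+1) + 1 = j^3 + j^2 + j + 2.
By induction, u_n = n^3 − 2n^2 + 2n + 1 for all n ≥ 0.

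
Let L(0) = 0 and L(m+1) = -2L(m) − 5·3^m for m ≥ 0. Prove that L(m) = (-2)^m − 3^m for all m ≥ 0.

Base case: L(0) = 0, and (-2)^0 − 3^0 = 1 − 1 = 0.
Assume L(k) = (-2)^k − 3^k for some k ≥ 0.
Then L(k+1) = -2L(k) − 5·3^k = -2·((-2)^k − 3^k) − 5·3^k = (-2)^{k+1} + 2·3^k − 5·3^k = (-2)^{k+1} − 3·3^k = (-2)^{k+1} − 3^{k+1}.
So the formula holds for k+1, and by induction L(m) = (-2)^m − 3^m for all m ≥ 0.

L(m) = (-2)^m − 3^m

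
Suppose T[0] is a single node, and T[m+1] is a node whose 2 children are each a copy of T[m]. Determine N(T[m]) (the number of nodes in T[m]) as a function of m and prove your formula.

Claim: N(T[m]) = 2^{m+1} − 1.

Base case: N(T[0]) = 1, and 2^{0+1} − 1 = 1.
Assume N(T[k]) = 2^{k+1} − 1.
Then N(T[k+1]) = 1 + 2N(T[k]) = 1 + 2(2^{k+1} − 1) = 2^{k+2} − 2 + 1 = 2^{k+2} − 1.
Hence N(T[m]) = 2^{m+1} − 1 for every m ≥ 0, by induction.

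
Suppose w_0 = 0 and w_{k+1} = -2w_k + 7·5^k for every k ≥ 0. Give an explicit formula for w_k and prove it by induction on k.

Claim: w_k = -(-2)^k + 5^k.

Base case: w_0 = 0, and -(-2)^0 + 5^0 = -1 + 1 = 0.
Assume w_j = -(-2)^j + 5^j for some j ≥ 0.
Then w_{j+1} = -2w_j + 7·5^j = -2·(-(-2)^j + 5^j) + 7·5^j = -(-2)^{j+1} − 2·5^j + 7·5^j = -(-2)^{j+1} + 5·5^j = -(-2)^{j+1} + 5^{j+1}.
So the formula holds for j+1, and by induction w_k = -(-2)^k + 5^k for all k ≥ 0.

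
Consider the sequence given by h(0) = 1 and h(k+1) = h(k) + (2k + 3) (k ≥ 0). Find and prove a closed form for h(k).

Claim: h(k) = k^2 + 2k + 1.

Base case: h(0) = 1, and 0^2 + 2·0 + 1 = 1.
Assume h(r) = r^2 + 2r + 1.
Then h(r+1) = h(r) + (2r + 3) = (r^2 + 2r + 1) + (2r + 3) = r^2 + 4r + 4,
and (r+1)^2 + 2·(r+1) + 1 = r^2 + 4r + 4.
By induction, h(k) = k^2 + 2k + 1 for all k ≥ 0.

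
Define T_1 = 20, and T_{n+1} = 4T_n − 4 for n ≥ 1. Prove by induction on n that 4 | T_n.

Base case: T_1 = 20 = 4·5, so 4 | T_1.
Assume 4 | T_k, so T_k = 4t for some integer t.
Then T_{k+1} = 4T_k − 4 = 4·(4t) − 4 = 4(4t − 1), so 4 | T_{k+1}.
So the property holds for k+1, and by induction 4 | T_n for all n ≥ 1.

4 | T_n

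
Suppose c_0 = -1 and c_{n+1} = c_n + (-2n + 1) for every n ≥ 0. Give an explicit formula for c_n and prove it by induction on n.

Claim: c_n = -n^2 + 2n − 1.

Base case: c_0 = -1, and -0^2 + 2·0 − 1 = -1.
Assume c_m = -m^2 + 2m − 1.
Then c_{m+1} = c_m + (-2m + 1) = (-m^2 + 2m − 1) + (-2m + 1) = -m^2,
and -(m+1)^2 + 2·(m+1) − 1 = -m^2.
By induction, c_n = -n^2 + 2n − 1 for all n ≥ 0.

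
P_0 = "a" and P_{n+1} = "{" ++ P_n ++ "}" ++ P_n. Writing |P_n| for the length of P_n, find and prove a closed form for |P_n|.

Claim: |P_n| = 3·2^n − 2.

Base case: |P_0| = 1, and 3·2^0 − 2 = 1.
Assume |P_j| = 3·2^j − 2.
Then |P_{j+1}| = 1 + |P_j| + 1 + |P_j| = 2|P_j| + 2 = 2(3·2^j − 2) + 2 = 3·2^{j+1} − 4 + 2 = 3·2^{j+1} − 2.
Hence |P_n| = 3·2^n − 2 for every n ≥ 0, by induction.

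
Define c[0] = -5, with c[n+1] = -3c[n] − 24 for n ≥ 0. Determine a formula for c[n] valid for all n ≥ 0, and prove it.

Claim: c[n] = (-3)^n − 6.

Base case: c[0] = -5, and (-3)^0 − 6 = 1 − 6 = -5.
Assume c[m] = (-3)^m − 6 for some m ≥ 0.
Then c[m+1] = -3c[m] − 24 = -3·((-3)^m − 6) − 24 = -3·(-3)^m + 18 − 24 = (-3)^{m+1} − 6.
By induction, c[n] = (-3)^n − 6 for all n ≥ 0.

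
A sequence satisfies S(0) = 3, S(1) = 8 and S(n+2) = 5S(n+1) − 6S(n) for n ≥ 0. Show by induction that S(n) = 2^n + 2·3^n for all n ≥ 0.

Base cases: S(0) = 3 and 2^0 + 2·3^0 = 3; S(1) = 8 and 2^1 + 2·3^1 = 8.
Assume S(j) = 2^j + 2·3^j for all 0 ≤ j ≤ m, where m ≥ 1.
Then S(m+1) = 5S(m) − 6S(m−1) = 5·(2^m + 2·3^m) − 6·(2^{m−1} + 2·3^{m−1}) = (5·2 − 6)2^{m−1} + 2·(5·3 − 6)3^{m−1} = 4·2^{m−1} + 18·3^{m−1} = 2^{m+1} + 2·3^{m+1}.
Hence S(n) = 2^n + 2·3^n for every n ≥ 0, by strong induction.

S(n) = 2^n + 2·3^n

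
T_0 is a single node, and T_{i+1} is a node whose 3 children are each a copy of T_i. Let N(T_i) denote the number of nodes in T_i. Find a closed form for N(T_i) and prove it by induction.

Claim: N(T_i) = (3^{i+1} − 1)/2.

Base case: N(T_0) = 1, and (3^{0+1} − 1)/2 = 1.
Assume N(T_j) = (3^{j+1} − 1)/2.
Then N(T_{j+1}) = 1 + 3N(T_j) = 1 + 3·(3^{j+1} − 1)/2 = 1 + (3^{j+2} − 3)/2 = (2 + 3^{j+2} − 3)/2 = (3^{j+2} − 1)/2.
So the formula holds for j+1, and by induction N(T_i) = (3^{i+1} − 1)/2 for all i ≥ 0.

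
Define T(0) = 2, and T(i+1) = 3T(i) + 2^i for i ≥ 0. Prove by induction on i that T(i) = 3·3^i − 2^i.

Base case: T(0) = 2, and 3·3^0 − 2^0 = 3 − 1 = 2.
Assume T(j) = 3·3^j − 2^j for some j ≥ 0.
Then T(j+1) = 3T(j) + 2^j = 3·(3·3^j − 2^j) + 2^j = 3·3^{j+1} − 3·2^j + 2^j = 3·3^{j+1} − 2·2^j = 3·3^{j+1} − 2^{j+1}.
Hence T(i) = 3·3^i − 2^i for every i ≥ 0, by induction.

T(i) = 3·3^i − 2^i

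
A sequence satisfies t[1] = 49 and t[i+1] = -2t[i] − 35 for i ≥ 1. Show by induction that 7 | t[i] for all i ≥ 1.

Base case: t[1] = 49 = 7·7, so 7 | t[1].
Assume 7 | t[m], so t[m] = 7s for some integer s.
Then t[m+1] = -2t[m] − 35 = -2·(7s) − 35 = 7(-2s − 5), so 7 | t[m+1].
Hence 7 | t[i] for every i ≥ 1, by induction.

7 | t[i]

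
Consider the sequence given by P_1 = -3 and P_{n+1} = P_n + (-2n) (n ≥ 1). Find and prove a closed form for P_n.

Claim: P_n = -n^2 + n − 3.

Base case: P_1 = -3, and -1^2 + 1 − 3 = -3.
Assume P_r = -r^2 + r − 3.
Then P_{r+1} = P_r + (-2r) = (-r^2 + r − 3) + (-2r) = -r^2 − r − 3,
and -(r+1)^2 + (r+1) − 3 = -r^2 − r − 3.
Hence P_n = -n^2 + n − 3 for every n ≥ 1, by induction.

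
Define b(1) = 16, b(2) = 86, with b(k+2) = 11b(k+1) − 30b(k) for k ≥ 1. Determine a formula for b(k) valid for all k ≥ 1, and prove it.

Claim: b(k) = 2·5^k + 6^k.

Base cases: b(1) = 16 and 2·5^1 + 6^1 = 16; b(2) = 86 and 2·5^2 + 6^2 = 86.
Assume b(j) = 2·5^j + 6^j for all 1 ≤ j ≤ r, where r ≥ 2.
Then b(r+1) = 11b(r) − 30b(r−1) = 11·(2·5^r + 6^r) − 30·(2·5^{r−1} + 6^{r−1}) = 2·(11·5 − 30)5^{r−1} + (11·6 − 30)6^{r−1} = 50·5^{r−1} + 36·6^{r−1} = 2·5^{r+1} + 6^{r+1}.
So the formula holds for r+1, and by strong induction b(k) = 2·5^k + 6^k for all k ≥ 1.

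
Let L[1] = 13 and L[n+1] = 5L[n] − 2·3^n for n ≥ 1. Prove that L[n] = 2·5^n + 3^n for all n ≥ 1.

Base case: L[1] = 13, and 2·5^1 + 3^1 = 10 + 3 = 13.
Assume L[m] = 2·5^m + 3^m for some m ≥ 1.
Then L[m+1] = 5L[m] − 2·3^m = 5·(2·5^m + 3^m) − 2·3^m = 2·5^{m+1} + 5·3^m − 2·3^m = 2·5^{m+1} + 3·3^m = 2·5^{m+1} + 3^{m+1}.
Hence L[n] = 2·5^n + 3^n for every n ≥ 1, by induction.

L[n] = 2·5^n + 3^n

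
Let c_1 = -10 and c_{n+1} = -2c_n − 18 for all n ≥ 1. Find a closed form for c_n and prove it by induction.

Claim: c_n = 2·(-2)^n − 6.

Base case: c_1 = -10, and 2·(-2)^1 − 6 = -4 − 6 = -10.
Assume c_r = 2·(-2)^r − 6 for some r ≥ 1.
Then c_{r+1} = -2c_r − 18 = -2·(2·(-2)^r − 6) − 18 = -4·(-2)^r + 12 − 18 = 2·(-2)^{r+1} − 6.
This completes the inductive step, so c_n = 2·(-2)^n − 6 for all n ≥ 1.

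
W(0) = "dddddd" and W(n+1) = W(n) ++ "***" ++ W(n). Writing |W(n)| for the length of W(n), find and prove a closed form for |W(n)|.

Claim: |W(n)| = 9·2^n − 3.

Base case: |W(0)| = 6, and 9·2^0 − 3 = 6.
Assume |W(r)| = 9·2^r − 3.
Then |W(r+1)| = |W(r)| + 3 + |W(r)| = 2|W(r)| + 3 = 2(9·2^r − 3) + 3 = 9·2^{r+1} − 6 + 3 = 9·2^{r+1} − 3.
By induction, |W(n)| = 9·2^n − 3 for all n ≥ 0.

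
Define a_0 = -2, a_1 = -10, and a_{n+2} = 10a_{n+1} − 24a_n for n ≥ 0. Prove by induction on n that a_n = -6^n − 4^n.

Base cases: a_0 = -2 and -6^0 − 4^0 = -2; a_1 = -10 and -6^1 − 4^1 = -10.
Assume a_j = -6^j − 4^j for all 0 ≤ j ≤ k, where k ≥ 1.
Then a_{k+1} = 10a_k − 24a_{k−1} = 10·(-6^k − 4^k) − 24·(-6^{k−1} − 4^{k−1}) = -(10·6 − 24)6^{k−1} − (10·4 − 24)4^{k−1} = -36·6^{k−1} − 16·4^{k−1} = -6^{k+1} − 4^{k+1}.
This completes the inductive step, so a_n = -6^n − 4^n for all n ≥ 0.

a_n = -6^n − 4^n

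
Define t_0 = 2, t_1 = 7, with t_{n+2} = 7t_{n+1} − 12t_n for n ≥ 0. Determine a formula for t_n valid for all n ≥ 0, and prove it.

Claim: t_n = 3^n + 4^n.

Base cases: t_0 = 2 and 3^0 + 4^0 = 2; t_1 = 7 and 3^1 + 4^1 = 7.
Assume t_j = 3^j + 4^j for all 0 ≤ j ≤ k, where k ≥ 1.
Then t_{k+1} = 7t_k − 12t_{k−1} = 7·(3^k + 4^k) − 12·(3^{k−1} + 4^{k−1}) = (7·3 − 12)3^{k−1} + (7·4 − 12)4^{k−1} = 9·3^{k−1} + 16·4^{k−1} = 3^{k+1} + 4^{k+1}.
So the formula holds for k+1, and by strong induction t_n = 3^n + 4^n for all n ≥ 0.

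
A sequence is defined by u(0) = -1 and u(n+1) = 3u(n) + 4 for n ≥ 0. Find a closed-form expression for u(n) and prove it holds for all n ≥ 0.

Claim: u(n) = 3^n − 2.

Base case: u(0) = -1, and 3^0 − 2 = 1 − 2 = -1.
Assume u(r) = 3^r − 2 for some r ≥ 0.
Then u(r+1) = 3u(r) + 4 = 3·(3^r − 2) + 4 = 3^{r+1} − 6 + 4 = 3^{r+1} − 2.
By induction, u(n) = 3^n − 2 for all n ≥ 0.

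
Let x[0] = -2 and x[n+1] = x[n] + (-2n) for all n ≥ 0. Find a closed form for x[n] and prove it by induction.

Claim: x[n] = -n^2 + n − 2.

Base case: x[0] = -2, and -0^2 + 0 − 2 = -2.
Assume x[k] = -k^2 + k − 2.
Then x[k+1] = x[k] + (-2k) = (-k^2 + k − 2) + (-2k) = -k^2 − k − 2,
and -(k+1)^2 + (k+1) − 2 = -k^2 − k − 2.
By induction, x[n] = -n^2 + n − 2 for all n ≥ 0.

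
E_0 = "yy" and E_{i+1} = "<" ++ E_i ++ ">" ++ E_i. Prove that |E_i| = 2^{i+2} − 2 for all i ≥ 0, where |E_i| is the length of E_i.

Base case: |E_0| = 2, and 2^{0+2} − 2 = 2.
Assume |E_k| = 2^{k+2} − 2.
Then |E_{k+1}| = 1 + |E_k| + 1 + |E_k| = 2|E_k| + 2 = 2(2^{k+2} − 2) + 2 = 2^{k+3} − 4 + 2 = 2^{k+3} − 2.
By induction, |E_i| = 2^{i+2} − 2 for all i ≥ 0.

|E_i| = 2^{i+2} − 2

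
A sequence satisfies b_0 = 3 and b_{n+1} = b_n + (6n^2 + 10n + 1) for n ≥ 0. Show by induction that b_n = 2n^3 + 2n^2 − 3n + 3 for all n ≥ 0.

Base case: b_0 = 3, and 2·0^3 + 2·0^2 − 3·0 + 3 = 3.
Assume b_k = 2k^3 + 2k^2 − 3k + 3.
Then b_{k+1} = b_k + (6k^2 + 10k + 1) = (2k^3 + 2k^2 − 3k + 3) + (6k^2 + 10k + 1) = 2k^3 + 8k^2 + 7k + 4,
and 2·(k+1)^3 + 2·(k+1)^2 − 3·(k+1) + 3 = 2k^3 + 8k^2 + 7k + 4.
By induction, b_n = 2n^3 + 2n^2 − 3n + 3 for all n ≥ 0.

b_n = 2n^3 + 2n^2 − 3n + 3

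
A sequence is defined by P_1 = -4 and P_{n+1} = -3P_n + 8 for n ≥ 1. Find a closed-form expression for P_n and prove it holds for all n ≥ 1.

Claim: P_n = 2·(-3)^n + 2.

Base case: P_1 = -4, and 2·(-3)^1 + 2 = -6 + 2 = -4.
Assume P_m = 2·(-3)^m + 2 for some m ≥ 1.
Then P_{m+1} = -3P_m + 8 = -3·(2·(-3)^m + 2) + 8 = -6·(-3)^m − 6 + 8 = 2·(-3)^{m+1} + 2.
By induction, P_n = 2·(-3)^n + 2 for all n ≥ 1.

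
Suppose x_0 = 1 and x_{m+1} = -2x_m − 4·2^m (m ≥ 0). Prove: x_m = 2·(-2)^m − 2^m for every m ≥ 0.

Base case: x_0 = 1, and 2·(-2)^0 − 2^0 = 2 − 1 = 1.
Assume x_j = 2·(-2)^j − 2^j for some j ≥ 0.
Then x_{j+1} = -2x_j − 4·2^j = -2·(2·(-2)^j − 2^j) − 4·2^j = 2·(-2)^{j+1} + 2·2^j − 4·2^j = 2·(-2)^{j+1} − 2·2^j = 2·(-2)^{j+1} − 2^{j+1}.
So the formula holds for j+1, and by induction x_m = 2·(-2)^m − 2^m for all m ≥ 0.

x_m = 2·(-2)^m − 2^m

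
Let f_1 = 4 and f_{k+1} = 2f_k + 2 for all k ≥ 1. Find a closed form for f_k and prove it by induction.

Claim: f_k = 3·2^k − 2.

Base case: f_1 = 4, and 3·2^1 − 2 = 6 − 2 = 4.
Assume f_m = 3·2^m − 2 for some m ≥ 1.
Then f_{m+1} = 2f_m + 2 = 2·(3·2^m − 2) + 2 = 6·2^m − 4 + 2 = 3·2^{m+1} − 2.
By induction, f_k = 3·2^k − 2 for all k ≥ 1.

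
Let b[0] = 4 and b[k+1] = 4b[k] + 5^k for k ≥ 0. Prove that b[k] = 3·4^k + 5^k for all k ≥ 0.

Base case: b[0] = 4, and 3·4^0 + 5^0 = 3 + 1 = 4.
Assume b[r] = 3·4^r + 5^r for some r ≥ 0.
Then b[r+1] = 4b[r] + 5^r = 4·(3·4^r + 5^r) + 5^r = 3·4^{r+1} + 4·5^r + 5^r = 3·4^{r+1} + 5·5^r = 3·4^{r+1} + 5^{r+1}.
This completes the inductive step, so b[k] = 3·4^k + 5^k for all k ≥ 0.

b[k] = 3·4^k + 5^k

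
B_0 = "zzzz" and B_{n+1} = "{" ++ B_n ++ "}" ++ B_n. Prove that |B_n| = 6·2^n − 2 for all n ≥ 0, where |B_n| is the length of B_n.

Base case: |B_0| = 4, and 6·2^0 − 2 = 4.
Assume |B_r| = 6·2^r − 2.
Then |B_{r+1}| = 1 + |B_r| + 1 + |B_r| = 2|B_r| + 2 = 2(6·2^r − 2) + 2 = 6·2^{r+1} − 4 + 2 = 6·2^{r+1} − 2.
Hence |B_n| = 6·2^n − 2 for every n ≥ 0, by induction.

|B_n| = 6·2^n − 2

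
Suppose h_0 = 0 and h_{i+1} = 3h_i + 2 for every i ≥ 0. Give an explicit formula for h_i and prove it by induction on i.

Claim: h_i = 3^i − 1.

Base case: h_0 = 0, and 3^0 − 1 = 1 − 1 = 0.
Assume h_j = 3^j − 1 for some j ≥ 0.
Then h_{j+1} = 3h_j + 2 = 3·(3^j − 1) + 2 = 3^{j+1} − 3 + 2 = 3^{j+1} − 1.
By induction, h_i = 3^i − 1 for all i ≥ 0.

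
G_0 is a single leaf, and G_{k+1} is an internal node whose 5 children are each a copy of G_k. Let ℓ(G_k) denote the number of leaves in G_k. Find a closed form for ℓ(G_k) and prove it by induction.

Claim: ℓ(G_k) = 5^k.

Base case: ℓ(G_0) = 1, and 5^0 = 1.
Assume ℓ(G_r) = 5^r.
Then ℓ(G_{r+1}) = 5·ℓ(G_r) = 5·5^r = 5^{r+1}.
So the formula holds for r+1, and by induction ℓ(G_k) = 5^k for all k ≥ 0.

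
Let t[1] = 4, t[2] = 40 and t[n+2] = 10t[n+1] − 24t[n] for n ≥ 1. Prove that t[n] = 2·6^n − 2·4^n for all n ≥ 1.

Base cases: t[1] = 4 and 2·6^1 − 2·4^1 = 4; t[2] = 40 and 2·6^2 − 2·4^2 = 40.
Assume t[j] = 2·6^j − 2·4^j for all 1 ≤ j ≤ k, where k ≥ 2.
Then t[k+1] = 10t[k] − 24t[k−1] = 10·(2·6^k − 2·4^k) − 24·(2·6^{k−1} − 2·4^{k−1}) = 2·(10·6 − 24)6^{k−1} − 2·(10·4 − 24)4^{k−1} = 72·6^{k−1} − 32·4^{k−1} = 2·6^{k+1} − 2·4^{k+1}.
By strong induction, t[n] = 2·6^n − 2·4^n for all n ≥ 1.

t[n] = 2·6^n − 2·4^n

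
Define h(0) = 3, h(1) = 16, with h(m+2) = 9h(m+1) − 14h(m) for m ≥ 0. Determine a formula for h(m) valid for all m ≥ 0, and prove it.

Claim: h(m) = 2·7^m + 2^m.

Base cases: h(0) = 3 and 2·7^0 + 2^0 = 3; h(1) = 16 and 2·7^1 + 2^1 = 16.
Assume h(i) = 2·7^i + 2^i for all 0 ≤ i ≤ j, where j ≥ 1.
Then h(j+1) = 9h(j) − 14h(j−1) = 9·(2·7^j + 2^j) − 14·(2·7^{j−1} + 2^{j−1}) = 2·(9·7 − 14)7^{j−1} + (9·2 − 14)2^{j−1} = 98·7^{j−1} + 4·2^{j−1} = 2·7^{j+1} + 2^{j+1}.
This completes the inductive step, so h(m) = 2·7^m + 2^m for all m ≥ 0.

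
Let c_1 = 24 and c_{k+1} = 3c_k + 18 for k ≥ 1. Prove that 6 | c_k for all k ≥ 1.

Base case: c_1 = 24 = 6·4, so 6 | c_1.
Assume 6 | c_m, so c_m = 6t for some integer t.
Then c_{m+1} = 3c_m + 18 = 3·(6t) + 18 = 6(3t + 3), so 6 | c_{m+1}.
This completes the inductive step, so 6 | c_k for all k ≥ 1.

6 | c_k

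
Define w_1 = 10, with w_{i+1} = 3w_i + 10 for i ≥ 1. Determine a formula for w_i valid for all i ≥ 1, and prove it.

Claim: w_i = 5·3^i − 5.

Base case: w_1 = 10, and 5·3^1 − 5 = 15 − 5 = 10.
Assume w_j = 5·3^j − 5 for some j ≥ 1.
Then w_{j+1} = 3w_j + 10 = 3·(5·3^j − 5) + 10 = 15·3^j − 15 + 10 = 5·3^{j+1} − 5.
So the formula holds for j+1, and by induction w_i = 5·3^i − 5 for all i ≥ 1.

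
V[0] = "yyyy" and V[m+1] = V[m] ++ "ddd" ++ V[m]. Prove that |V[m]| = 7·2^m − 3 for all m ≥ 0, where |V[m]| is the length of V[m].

Base case: |V[0]| = 4, and 7·2^0 − 3 = 4.
Assume |V[k]| = 7·2^k − 3.
Then |V[k+1]| = |V[k]| + 3 + |V[k]| = 2|V[k]| + 3 = 2(7·2^k − 3) + 3 = 7·2^{k+1} − 6 + 3 = 7·2^{k+1} − 3.
So the formula holds for k+1, and by induction |V[m]| = 7·2^m − 3 for all m ≥ 0.

|V[m]| = 7·2^m − 3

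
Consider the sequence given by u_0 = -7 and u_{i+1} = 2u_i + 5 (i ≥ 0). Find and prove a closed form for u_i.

Claim: u_i = -2^{i+1} − 5.

Base case: u_0 = -7, and -2^{0+1} − 5 = -2 − 5 = -7.
Assume u_k = -2^{k+1} − 5 for some k ≥ 0.
Then u_{k+1} = 2u_k + 5 = 2·(-2^{k+1} − 5) + 5 = -2^{k+2} − 10 + 5 = -2^{k+2} − 5.
Hence u_i = -2^{i+1} − 5 for every i ≥ 0, by induction.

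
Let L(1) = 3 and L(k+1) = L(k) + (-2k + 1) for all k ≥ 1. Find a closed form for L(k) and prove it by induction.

Claim: L(k) = -k^2 + 2k + 2.

Base case: L(1) = 3, and -1^2 + 2·1 + 2 = 3.
Assume L(j) = -j^2 + 2j + 2.
Then L(j+1) = L(j) + (-2j + 1) = (-j^2 + 2j + 2) + (-2j + 1) = -j^2 + 3,
and -(j+1)^2 + 2·(j+1) + 2 = -j^2 + 3.
This completes the inductive step, so L(k) = -k^2 + 2k + 2 for all k ≥ 1.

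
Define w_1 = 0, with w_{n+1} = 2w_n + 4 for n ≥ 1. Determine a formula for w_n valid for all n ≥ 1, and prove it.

Claim: w_n = 2^{n+1} − 4.

Base case: w_1 = 0, and 2^{1+1} − 4 = 4 − 4 = 0.
Assume w_j = 2^{j+1} − 4 for some j ≥ 1.
Then w_{j+1} = 2w_j + 4 = 2·(2^{j+1} − 4) + 4 = 2^{j+2} − 8 + 4 = 2^{j+2} − 4.
By induction, w_n = 2^{n+1} − 4 for all n ≥ 1.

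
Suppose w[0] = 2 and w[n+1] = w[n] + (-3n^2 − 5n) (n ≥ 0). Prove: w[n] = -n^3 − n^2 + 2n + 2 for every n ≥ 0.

Base case: w[0] = 2, and -0^3 − 0^2 + 2·0 + 2 = 2.
Assume w[r] = -r^3 − r^2 + 2r + 2.
Then w[r+1] = w[r] + (-3r^2 − 5r) = (-r^3 − r^2 + 2r + 2) + (-3r^2 − 5r) = -r^3 − 4r^2 − 3r + 2,
and -(r+1)^3 − (r+1)^2 + 2·(r+1) + 2 = -r^3 − 4r^2 − 3r + 2.
By induction, w[n] = -n^3 − n^2 + 2n + 2 for all n ≥ 0.

w[n] = -n^3 − n^2 + 2n + 2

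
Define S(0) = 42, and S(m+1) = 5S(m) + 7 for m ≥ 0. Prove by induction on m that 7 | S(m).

Base case: S(0) = 42 = 7·6, so 7 | S(0).
Assume 7 | S(r), so S(r) = 7t for some integer t.
Then S(r+1) = 5S(r) + 7 = 5·(7t) + 7 = 7(5t + 1), so 7 | S(r+1).
This completes the inductive step, so 7 | S(m) for all m ≥ 0.

7 | S(m)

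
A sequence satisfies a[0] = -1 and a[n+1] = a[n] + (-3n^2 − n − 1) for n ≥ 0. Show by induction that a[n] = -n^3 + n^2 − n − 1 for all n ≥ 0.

Base case: a[0] = -1, and -0^3 + 0^2 − 0 − 1 = -1.
Assume a[r] = -r^3 + r^2 − r − 1.
Then a[r+1] = a[r] + (-3r^2 − r − 1) = (-r^3 + r^2 − r − 1) + (-3r^2 − r − 1) = -r^3 − 2r^2 − 2r − 2,
and -(r+1)^3 + (r+1)^2 − (r+1) − 1 = -r^3 − 2r^2 − 2r − 2.
Hence a[n] = -n^3 + n^2 − n − 1 for every n ≥ 0, by induction.

a[n] = -n^3 + n^2 − n − 1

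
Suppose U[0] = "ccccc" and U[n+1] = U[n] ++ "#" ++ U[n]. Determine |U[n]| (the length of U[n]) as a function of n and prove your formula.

Claim: |U[n]| = 6·2^n − 1.

Base case: |U[0]| = 5, and 6·2^0 − 1 = 5.
Assume |U[r]| = 6·2^r − 1.
Then |U[r+1]| = |U[r]| + 1 + |U[r]| = 2|U[r]| + 1 = 2(6·2^r − 1) + 1 = 6·2^{r+1} − 2 + 1 = 6·2^{r+1} − 1.
This completes the inductive step, so |U[n]| = 6·2^n − 1 for all n ≥ 0.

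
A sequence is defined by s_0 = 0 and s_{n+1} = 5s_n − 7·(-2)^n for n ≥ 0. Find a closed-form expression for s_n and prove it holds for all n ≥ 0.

Claim: s_n = -5^n + (-2)^n.

Base case: s_0 = 0, and -5^0 + (-2)^0 = -1 + 1 = 0.
Assume s_j = -5^j + (-2)^j for some j ≥ 0.
Then s_{j+1} = 5s_j − 7·(-2)^j = 5·(-5^j + (-2)^j) − 7·(-2)^j = -5^{j+1} + 5·(-2)^j − 7·(-2)^j = -5^{j+1} − 2·(-2)^j = -5^{j+1} + (-2)^{j+1}.
Hence s_n = -5^n + (-2)^n for every n ≥ 0, by induction.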